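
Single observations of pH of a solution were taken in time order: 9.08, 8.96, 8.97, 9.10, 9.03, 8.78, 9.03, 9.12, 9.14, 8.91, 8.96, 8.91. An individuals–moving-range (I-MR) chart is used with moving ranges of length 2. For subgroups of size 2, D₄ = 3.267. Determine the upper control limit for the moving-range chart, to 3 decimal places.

0.377

Moving ranges: 0.12, 0.01, 0.13, 0.07, 0.25, 0.25, 0.09, 0.02, 0.23, 0.05, 0.05; M̄R̄ = 1.2700 / 11 = 0.1155
UCL_MR = D₄·M̄R̄ = 3.267 × 0.1155 = 0.3772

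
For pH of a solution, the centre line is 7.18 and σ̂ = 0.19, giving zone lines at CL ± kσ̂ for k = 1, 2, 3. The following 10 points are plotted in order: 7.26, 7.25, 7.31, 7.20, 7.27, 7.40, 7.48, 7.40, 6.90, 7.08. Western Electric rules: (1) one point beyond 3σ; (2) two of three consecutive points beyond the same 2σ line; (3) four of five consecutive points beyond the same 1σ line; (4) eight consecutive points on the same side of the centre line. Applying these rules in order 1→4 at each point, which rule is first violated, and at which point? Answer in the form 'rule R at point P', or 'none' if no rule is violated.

Zone of each point (C = within 1σ̂, B = 1σ̂–2σ̂, A = 2σ̂–3σ̂, * = beyond 3σ̂; sign = side of CL): 1:+C, 2:+C, 3:+C, 4:+C, 5:+C, 6:+B, 7:+B, 8:+B, 9:-B, 10:-C
Rule 4 (eight consecutive points on the same side of the centre line) is satisfied at point 8.

rule 4 at point 8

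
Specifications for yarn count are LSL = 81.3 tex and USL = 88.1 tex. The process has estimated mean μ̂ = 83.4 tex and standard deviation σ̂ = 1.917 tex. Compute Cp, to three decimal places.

0.591

Cp = (USL − LSL) / (6σ̂) = (88.1 − 81.3) / (6 × 1.917) = 6.8000 / 11.5020 = 0.5912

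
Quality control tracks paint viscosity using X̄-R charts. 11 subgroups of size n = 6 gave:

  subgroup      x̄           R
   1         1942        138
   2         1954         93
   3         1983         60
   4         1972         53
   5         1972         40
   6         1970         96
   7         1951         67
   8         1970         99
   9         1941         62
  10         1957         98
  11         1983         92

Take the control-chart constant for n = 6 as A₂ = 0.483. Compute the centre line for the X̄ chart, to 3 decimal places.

1963.182

X̄̄ = (1942 + 1954 + 1983 + 1972 + 1972 + 1970 + 1951 + 1970 + 1941 + 1957 + 1983) / 11 = 21595.0000 / 11 = 1963.1818
CL = X̄̄ = 1963.1818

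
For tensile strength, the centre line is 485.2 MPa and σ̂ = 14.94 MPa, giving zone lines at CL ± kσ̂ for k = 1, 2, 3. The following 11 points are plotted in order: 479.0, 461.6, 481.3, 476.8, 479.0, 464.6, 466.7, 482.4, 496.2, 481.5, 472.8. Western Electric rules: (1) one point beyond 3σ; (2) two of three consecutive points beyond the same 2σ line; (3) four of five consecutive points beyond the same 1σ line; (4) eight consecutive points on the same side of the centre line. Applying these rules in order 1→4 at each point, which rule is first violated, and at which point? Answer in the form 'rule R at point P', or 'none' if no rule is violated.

rule 4 at point 8

Zone of each point (C = within 1σ̂, B = 1σ̂–2σ̂, A = 2σ̂–3σ̂, * = beyond 3σ̂; sign = side of CL): 1:-C, 2:-B, 3:-C, 4:-C, 5:-C, 6:-B, 7:-B, 8:-C, 9:+C, 10:-C, 11:-C
Rule 4 (eight consecutive points on the same side of the centre line) is satisfied at point 8.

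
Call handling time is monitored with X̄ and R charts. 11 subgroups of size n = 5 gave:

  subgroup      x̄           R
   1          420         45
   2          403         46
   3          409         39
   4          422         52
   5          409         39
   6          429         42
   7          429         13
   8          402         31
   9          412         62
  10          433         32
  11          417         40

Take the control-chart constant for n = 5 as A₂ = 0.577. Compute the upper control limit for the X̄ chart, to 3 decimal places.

439.951

X̄̄ = (420 + 403 + 409 + 422 + 409 + 429 + 429 + 402 + 412 + 433 + 417) / 11 = 4585.0000 / 11 = 416.8182
R̄ = (45 + 46 + 39 + 52 + 39 + 42 + 13 + 31 + 62 + 32 + 40) / 11 = 441.0000 / 11 = 40.0909
UCL = X̄̄ + A₂·R̄ = 416.8182 + 0.577 × 40.0909 = 439.9506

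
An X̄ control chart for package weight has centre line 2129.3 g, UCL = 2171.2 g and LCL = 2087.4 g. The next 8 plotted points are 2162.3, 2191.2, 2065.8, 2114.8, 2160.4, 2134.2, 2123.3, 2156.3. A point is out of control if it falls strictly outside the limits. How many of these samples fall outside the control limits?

Compare each point to [2087.4, 2171.2]: sample 2 = 2191.2 > UCL; sample 3 = 2065.8 < LCL.

2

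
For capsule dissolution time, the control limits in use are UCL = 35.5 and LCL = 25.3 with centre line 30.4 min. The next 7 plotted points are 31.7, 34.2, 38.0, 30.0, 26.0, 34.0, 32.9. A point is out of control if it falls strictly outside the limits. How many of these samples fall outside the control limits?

1

Compare each point to [25.3, 35.5]: sample 3 = 38.0 > UCL.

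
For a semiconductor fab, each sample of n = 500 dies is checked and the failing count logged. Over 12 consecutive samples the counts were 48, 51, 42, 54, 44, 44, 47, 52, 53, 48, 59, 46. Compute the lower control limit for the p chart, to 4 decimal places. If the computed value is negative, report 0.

0.0581

p̄ = Σdᵢ / (k·n) = 588 / (12 × 500) = 0.09800
LCL = p̄ − 3·√(p̄(1−p̄)/n) = 0.09800 − 3 × 0.01330 = 0.05811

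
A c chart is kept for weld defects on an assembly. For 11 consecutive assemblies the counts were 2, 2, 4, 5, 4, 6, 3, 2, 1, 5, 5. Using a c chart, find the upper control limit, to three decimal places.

9.194

c̄ = (2 + 2 + 4 + 5 + 4 + 6 + 3 + 2 + 1 + 5 + 5) / 11 = 39 / 11 = 3.5455
UCL = c̄ + 3√c̄ = 3.5455 + 3 × √3.5455 = 3.5455 + 3 × 1.8829 = 9.1943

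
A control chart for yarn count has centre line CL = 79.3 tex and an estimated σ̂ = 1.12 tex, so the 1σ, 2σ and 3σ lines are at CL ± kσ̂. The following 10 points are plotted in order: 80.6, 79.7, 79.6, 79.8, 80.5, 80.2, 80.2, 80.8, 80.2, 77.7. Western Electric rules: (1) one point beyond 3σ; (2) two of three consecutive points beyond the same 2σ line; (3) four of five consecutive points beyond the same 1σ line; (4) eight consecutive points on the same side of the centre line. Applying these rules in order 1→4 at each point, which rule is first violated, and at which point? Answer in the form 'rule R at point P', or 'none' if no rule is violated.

Zone of each point (C = within 1σ̂, B = 1σ̂–2σ̂, A = 2σ̂–3σ̂, * = beyond 3σ̂; sign = side of CL): 1:+B, 2:+C, 3:+C, 4:+C, 5:+B, 6:+C, 7:+C, 8:+B, 9:+C, 10:-B
Rule 4 (eight consecutive points on the same side of the centre line) is satisfied at point 8.

rule 4 at point 8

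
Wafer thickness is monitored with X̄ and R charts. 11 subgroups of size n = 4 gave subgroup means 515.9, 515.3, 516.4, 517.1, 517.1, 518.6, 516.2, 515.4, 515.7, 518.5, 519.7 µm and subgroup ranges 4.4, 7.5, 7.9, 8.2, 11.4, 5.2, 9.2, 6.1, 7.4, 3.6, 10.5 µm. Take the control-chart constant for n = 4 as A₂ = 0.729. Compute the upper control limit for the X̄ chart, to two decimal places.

522.29

X̄̄ = (515.9 + 515.3 + 516.4 + 517.1 + 517.1 + 518.6 + 516.2 + 515.4 + 515.7 + 518.5 + 519.7) / 11 = 5685.9000 / 11 = 516.9000
R̄ = (4.4 + 7.5 + 7.9 + 8.2 + 11.4 + 5.2 + 9.2 + 6.1 + 7.4 + 3.6 + 10.5) / 11 = 81.4000 / 11 = 7.4000
UCL = X̄̄ + A₂·R̄ = 516.9000 + 0.729 × 7.4000 = 522.2946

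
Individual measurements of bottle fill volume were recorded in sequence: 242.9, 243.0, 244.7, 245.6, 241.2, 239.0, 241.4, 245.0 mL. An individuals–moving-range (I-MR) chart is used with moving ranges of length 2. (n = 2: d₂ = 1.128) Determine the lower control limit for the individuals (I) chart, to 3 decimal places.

X̄ = (242.9 + 243.0 + 244.7 + 245.6 + 241.2 + 239.0 + 241.4 + 245.0) / 8 = 242.8500
Moving ranges: 0.1, 1.7, 0.9, 4.4, 2.2, 2.4, 3.6; M̄R̄ = 15.3000 / 7 = 2.1857
LCL = X̄ − 3·M̄R̄/d₂ = 242.8500 − 3 × 2.1857 / 1.128 = 237.0369

237.037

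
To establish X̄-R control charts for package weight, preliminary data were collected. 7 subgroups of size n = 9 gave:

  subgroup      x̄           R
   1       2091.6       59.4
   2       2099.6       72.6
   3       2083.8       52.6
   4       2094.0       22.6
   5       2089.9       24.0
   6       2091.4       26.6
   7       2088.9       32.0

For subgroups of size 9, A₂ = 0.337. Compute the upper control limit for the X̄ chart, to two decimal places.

X̄̄ = (2091.6 + 2099.6 + 2083.8 + 2094.0 + 2089.9 + 2091.4 + 2088.9) / 7 = 14639.2000 / 7 = 2091.3143
R̄ = (59.4 + 72.6 + 52.6 + 22.6 + 24.0 + 26.6 + 32.0) / 7 = 289.8000 / 7 = 41.4000
UCL = X̄̄ + A₂·R̄ = 2091.3143 + 0.337 × 41.4000 = 2105.2661

2105.27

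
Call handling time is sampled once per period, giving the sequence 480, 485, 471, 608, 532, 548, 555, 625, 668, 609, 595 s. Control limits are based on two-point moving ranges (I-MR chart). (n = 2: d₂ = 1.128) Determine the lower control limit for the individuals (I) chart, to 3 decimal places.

X̄ = (480 + 485 + 471 + 608 + 532 + 548 + 555 + 625 + 668 + 609 + 595) / 11 = 561.4545
Moving ranges: 5, 14, 137, 76, 16, 7, 70, 43, 59, 14; M̄R̄ = 441.0000 / 10 = 44.1000
LCL = X̄ − 3·M̄R̄/d₂ = 561.4545 − 3 × 44.1000 / 1.128 = 444.1673

444.167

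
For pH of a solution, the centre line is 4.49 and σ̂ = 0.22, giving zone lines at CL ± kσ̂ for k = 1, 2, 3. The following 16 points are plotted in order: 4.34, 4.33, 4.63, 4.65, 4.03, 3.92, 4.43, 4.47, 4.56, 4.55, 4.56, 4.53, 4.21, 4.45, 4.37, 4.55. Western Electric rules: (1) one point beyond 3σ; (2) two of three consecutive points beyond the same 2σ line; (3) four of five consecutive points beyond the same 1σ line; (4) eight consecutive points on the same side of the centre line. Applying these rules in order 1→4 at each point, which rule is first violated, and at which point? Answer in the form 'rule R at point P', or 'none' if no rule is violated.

rule 2 at point 6

Zone of each point (C = within 1σ̂, B = 1σ̂–2σ̂, A = 2σ̂–3σ̂, * = beyond 3σ̂; sign = side of CL): 1:-C, 2:-C, 3:+C, 4:+C, 5:-A, 6:-A, 7:-C, 8:-C, 9:+C, 10:+C, 11:+C, 12:+C, 13:-B, 14:-C, 15:-C, 16:+C
Rule 2 (two of three consecutive points beyond the same 2σ limit) is satisfied at point 6.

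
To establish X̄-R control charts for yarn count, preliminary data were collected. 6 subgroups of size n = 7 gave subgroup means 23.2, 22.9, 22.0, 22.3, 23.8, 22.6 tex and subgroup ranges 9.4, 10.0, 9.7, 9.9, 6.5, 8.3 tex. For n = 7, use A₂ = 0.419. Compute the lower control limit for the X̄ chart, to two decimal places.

X̄̄ = (23.2 + 22.9 + 22.0 + 22.3 + 23.8 + 22.6) / 6 = 136.8000 / 6 = 22.8000
R̄ = (9.4 + 10.0 + 9.7 + 9.9 + 6.5 + 8.3) / 6 = 53.8000 / 6 = 8.9667
LCL = X̄̄ − A₂·R̄ = 22.8000 − 0.419 × 8.9667 = 19.0430

19.04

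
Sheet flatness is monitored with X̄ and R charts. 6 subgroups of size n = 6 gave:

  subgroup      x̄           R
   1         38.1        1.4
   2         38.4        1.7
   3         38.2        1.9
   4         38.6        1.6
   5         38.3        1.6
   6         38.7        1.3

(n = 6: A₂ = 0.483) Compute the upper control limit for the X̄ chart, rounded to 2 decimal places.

X̄̄ = (38.1 + 38.4 + 38.2 + 38.6 + 38.3 + 38.7) / 6 = 230.3000 / 6 = 38.3833
R̄ = (1.4 + 1.7 + 1.9 + 1.6 + 1.6 + 1.3) / 6 = 9.5000 / 6 = 1.5833
UCL = X̄̄ + A₂·R̄ = 38.3833 + 0.483 × 1.5833 = 39.1481

39.15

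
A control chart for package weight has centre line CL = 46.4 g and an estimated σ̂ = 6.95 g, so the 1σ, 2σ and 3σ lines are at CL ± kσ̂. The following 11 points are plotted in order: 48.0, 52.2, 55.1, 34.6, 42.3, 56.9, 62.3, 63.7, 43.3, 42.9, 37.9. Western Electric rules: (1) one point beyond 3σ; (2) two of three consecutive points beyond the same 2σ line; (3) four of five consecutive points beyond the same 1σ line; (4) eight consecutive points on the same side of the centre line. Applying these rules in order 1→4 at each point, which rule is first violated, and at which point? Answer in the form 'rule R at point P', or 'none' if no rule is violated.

rule 2 at point 8

Zone of each point (C = within 1σ̂, B = 1σ̂–2σ̂, A = 2σ̂–3σ̂, * = beyond 3σ̂; sign = side of CL): 1:+C, 2:+C, 3:+B, 4:-B, 5:-C, 6:+B, 7:+A, 8:+A, 9:-C, 10:-C, 11:-B
Rule 2 (two of three consecutive points beyond the same 2σ limit) is satisfied at point 8.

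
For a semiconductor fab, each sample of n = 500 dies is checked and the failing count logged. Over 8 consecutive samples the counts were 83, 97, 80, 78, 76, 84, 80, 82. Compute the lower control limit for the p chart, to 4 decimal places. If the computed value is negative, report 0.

p̄ = Σdᵢ / (k·n) = 660 / (8 × 500) = 0.16500
LCL = p̄ − 3·√(p̄(1−p̄)/n) = 0.16500 − 3 × 0.01660 = 0.11520

0.1152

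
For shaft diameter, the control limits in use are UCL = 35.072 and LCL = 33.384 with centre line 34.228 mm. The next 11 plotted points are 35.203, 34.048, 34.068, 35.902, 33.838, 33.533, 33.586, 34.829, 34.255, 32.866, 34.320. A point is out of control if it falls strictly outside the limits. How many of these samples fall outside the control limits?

Compare each point to [33.384, 35.072]: sample 1 = 35.203 > UCL; sample 4 = 35.902 > UCL; sample 10 = 32.866 < LCL.

3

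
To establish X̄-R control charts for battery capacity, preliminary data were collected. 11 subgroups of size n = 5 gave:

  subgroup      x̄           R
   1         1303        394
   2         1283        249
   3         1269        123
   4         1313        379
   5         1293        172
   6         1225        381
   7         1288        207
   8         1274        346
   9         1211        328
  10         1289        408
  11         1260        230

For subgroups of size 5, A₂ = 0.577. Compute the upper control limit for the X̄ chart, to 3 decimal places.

1442.201

X̄̄ = (1303 + 1283 + 1269 + 1313 + 1293 + 1225 + 1288 + 1274 + 1211 + 1289 + 1260) / 11 = 14008.0000 / 11 = 1273.4545
R̄ = (394 + 249 + 123 + 379 + 172 + 381 + 207 + 346 + 328 + 408 + 230) / 11 = 3217.0000 / 11 = 292.4545
UCL = X̄̄ + A₂·R̄ = 1273.4545 + 0.577 × 292.4545 = 1442.2008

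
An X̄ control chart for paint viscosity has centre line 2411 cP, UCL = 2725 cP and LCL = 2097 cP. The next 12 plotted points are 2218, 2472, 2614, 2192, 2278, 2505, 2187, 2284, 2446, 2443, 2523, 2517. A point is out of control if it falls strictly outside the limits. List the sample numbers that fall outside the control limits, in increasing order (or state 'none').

All 12 points lie within [2097, 2725].

none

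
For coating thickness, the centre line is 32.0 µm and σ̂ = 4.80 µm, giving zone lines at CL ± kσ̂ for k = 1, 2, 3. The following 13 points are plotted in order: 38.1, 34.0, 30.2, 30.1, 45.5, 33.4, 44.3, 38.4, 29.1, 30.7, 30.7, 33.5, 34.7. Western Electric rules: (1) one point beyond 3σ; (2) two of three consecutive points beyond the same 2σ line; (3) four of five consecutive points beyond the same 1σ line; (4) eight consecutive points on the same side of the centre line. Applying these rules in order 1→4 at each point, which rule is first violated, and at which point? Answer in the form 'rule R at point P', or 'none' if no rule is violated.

Zone of each point (C = within 1σ̂, B = 1σ̂–2σ̂, A = 2σ̂–3σ̂, * = beyond 3σ̂; sign = side of CL): 1:+B, 2:+C, 3:-C, 4:-C, 5:+A, 6:+C, 7:+A, 8:+B, 9:-C, 10:-C, 11:-C, 12:+C, 13:+C
Rule 2 (two of three consecutive points beyond the same 2σ limit) is satisfied at point 7.

rule 2 at point 7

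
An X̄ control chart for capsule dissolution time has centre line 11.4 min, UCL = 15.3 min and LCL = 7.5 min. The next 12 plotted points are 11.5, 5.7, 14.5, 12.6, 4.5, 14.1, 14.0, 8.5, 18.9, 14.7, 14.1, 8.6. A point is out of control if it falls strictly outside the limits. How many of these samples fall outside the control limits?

3

Compare each point to [7.5, 15.3]: sample 2 = 5.7 < LCL; sample 5 = 4.5 < LCL; sample 9 = 18.9 > UCL.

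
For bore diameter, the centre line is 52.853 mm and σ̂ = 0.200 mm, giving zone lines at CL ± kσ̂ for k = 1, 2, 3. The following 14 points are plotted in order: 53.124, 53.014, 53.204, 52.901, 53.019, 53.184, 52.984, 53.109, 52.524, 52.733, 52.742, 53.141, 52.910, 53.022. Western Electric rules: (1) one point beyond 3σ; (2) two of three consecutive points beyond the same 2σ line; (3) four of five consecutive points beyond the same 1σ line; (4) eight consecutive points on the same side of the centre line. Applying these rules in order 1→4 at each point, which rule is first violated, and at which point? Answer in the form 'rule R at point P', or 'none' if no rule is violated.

Zone of each point (C = within 1σ̂, B = 1σ̂–2σ̂, A = 2σ̂–3σ̂, * = beyond 3σ̂; sign = side of CL): 1:+B, 2:+C, 3:+B, 4:+C, 5:+C, 6:+B, 7:+C, 8:+B, 9:-B, 10:-C, 11:-C, 12:+B, 13:+C, 14:+C
Rule 4 (eight consecutive points on the same side of the centre line) is satisfied at point 8.

rule 4 at point 8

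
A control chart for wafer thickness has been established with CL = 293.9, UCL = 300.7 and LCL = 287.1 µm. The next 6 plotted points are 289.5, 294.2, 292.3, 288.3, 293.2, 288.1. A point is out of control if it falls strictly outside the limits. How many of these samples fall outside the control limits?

All 6 points lie within [287.1, 300.7].

0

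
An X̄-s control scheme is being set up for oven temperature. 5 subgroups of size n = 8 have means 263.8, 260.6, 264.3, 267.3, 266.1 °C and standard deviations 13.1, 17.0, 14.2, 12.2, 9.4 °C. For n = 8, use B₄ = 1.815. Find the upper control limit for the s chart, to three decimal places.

23.922

s̄ = (13.1 + 17.0 + 14.2 + 12.2 + 9.4) / 5 = 13.1800
UCL_s = B₄·s̄ = 1.815 × 13.1800 = 23.9217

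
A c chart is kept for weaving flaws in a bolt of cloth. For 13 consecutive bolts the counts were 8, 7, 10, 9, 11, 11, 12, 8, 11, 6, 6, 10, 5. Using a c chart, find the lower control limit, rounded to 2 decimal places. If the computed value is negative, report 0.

c̄ = (8 + 7 + 10 + 9 + 11 + 11 + 12 + 8 + 11 + 6 + 6 + 10 + 5) / 13 = 114 / 13 = 8.7692
LCL = c̄ − 3√c̄ = 8.7692 − 3 × 2.9613 = -0.1146 → 0 (cannot be negative)

0.00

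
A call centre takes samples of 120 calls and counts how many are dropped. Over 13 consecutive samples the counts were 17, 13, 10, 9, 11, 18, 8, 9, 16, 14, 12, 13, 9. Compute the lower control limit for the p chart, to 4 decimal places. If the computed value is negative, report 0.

0.0191

p̄ = Σdᵢ / (k·n) = 159 / (13 × 120) = 0.10192
LCL = p̄ − 3·√(p̄(1−p̄)/n) = 0.10192 − 3 × 0.02762 = 0.01907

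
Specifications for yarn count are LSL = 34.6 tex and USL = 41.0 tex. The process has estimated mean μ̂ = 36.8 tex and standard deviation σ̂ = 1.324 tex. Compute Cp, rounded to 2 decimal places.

Cp = (USL − LSL) / (6σ̂) = (41.0 − 34.6) / (6 × 1.324) = 6.4000 / 7.9440 = 0.8056

0.81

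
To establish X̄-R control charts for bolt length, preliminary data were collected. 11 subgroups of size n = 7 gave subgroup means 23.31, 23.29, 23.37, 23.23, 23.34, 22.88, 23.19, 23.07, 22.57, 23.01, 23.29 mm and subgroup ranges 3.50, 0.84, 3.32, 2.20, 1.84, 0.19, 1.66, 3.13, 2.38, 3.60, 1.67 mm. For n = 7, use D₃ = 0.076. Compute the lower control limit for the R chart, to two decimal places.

0.17

R̄ = (3.50 + 0.84 + 3.32 + 2.20 + 1.84 + 0.19 + 1.66 + 3.13 + 2.38 + 3.60 + 1.67) / 11 = 24.3300 / 11 = 2.2118
LCL_R = D₃·R̄ = 0.076 × 2.2118 = 0.1681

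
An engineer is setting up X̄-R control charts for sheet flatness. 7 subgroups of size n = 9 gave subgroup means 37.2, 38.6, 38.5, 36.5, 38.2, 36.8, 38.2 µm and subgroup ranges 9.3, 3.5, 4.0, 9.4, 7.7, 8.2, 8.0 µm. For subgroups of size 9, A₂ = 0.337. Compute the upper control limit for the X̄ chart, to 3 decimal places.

X̄̄ = (37.2 + 38.6 + 38.5 + 36.5 + 38.2 + 36.8 + 38.2) / 7 = 264.0000 / 7 = 37.7143
R̄ = (9.3 + 3.5 + 4.0 + 9.4 + 7.7 + 8.2 + 8.0) / 7 = 50.1000 / 7 = 7.1571
UCL = X̄̄ + A₂·R̄ = 37.7143 + 0.337 × 7.1571 = 40.1262

40.126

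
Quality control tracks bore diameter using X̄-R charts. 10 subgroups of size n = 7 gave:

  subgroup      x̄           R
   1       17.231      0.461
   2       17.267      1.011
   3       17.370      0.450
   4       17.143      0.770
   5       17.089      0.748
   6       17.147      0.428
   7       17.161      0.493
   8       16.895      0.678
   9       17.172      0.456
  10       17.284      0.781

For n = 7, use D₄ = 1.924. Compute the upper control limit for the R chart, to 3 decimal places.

R̄ = (0.461 + 1.011 + 0.450 + 0.770 + 0.748 + 0.428 + 0.493 + 0.678 + 0.456 + 0.781) / 10 = 6.2760 / 10 = 0.6276
UCL_R = D₄·R̄ = 1.924 × 0.6276 = 1.2075

1.208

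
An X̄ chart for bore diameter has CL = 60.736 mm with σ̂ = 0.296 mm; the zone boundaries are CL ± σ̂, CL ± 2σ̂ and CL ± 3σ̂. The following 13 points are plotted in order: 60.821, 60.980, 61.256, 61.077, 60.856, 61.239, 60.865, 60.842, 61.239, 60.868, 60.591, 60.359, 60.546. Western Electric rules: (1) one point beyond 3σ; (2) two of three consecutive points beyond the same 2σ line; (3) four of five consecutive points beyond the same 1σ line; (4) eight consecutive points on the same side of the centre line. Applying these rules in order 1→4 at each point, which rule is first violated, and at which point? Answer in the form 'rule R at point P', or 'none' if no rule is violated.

Zone of each point (C = within 1σ̂, B = 1σ̂–2σ̂, A = 2σ̂–3σ̂, * = beyond 3σ̂; sign = side of CL): 1:+C, 2:+C, 3:+B, 4:+B, 5:+C, 6:+B, 7:+C, 8:+C, 9:+B, 10:+C, 11:-C, 12:-B, 13:-C
Rule 4 (eight consecutive points on the same side of the centre line) is satisfied at point 8.

rule 4 at point 8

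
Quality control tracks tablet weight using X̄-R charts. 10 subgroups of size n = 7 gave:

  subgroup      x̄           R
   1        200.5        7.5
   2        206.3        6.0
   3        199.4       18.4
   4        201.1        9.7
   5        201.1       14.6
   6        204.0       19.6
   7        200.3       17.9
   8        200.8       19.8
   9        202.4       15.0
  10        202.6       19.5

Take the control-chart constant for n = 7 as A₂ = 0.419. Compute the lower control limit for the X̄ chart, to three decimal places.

195.649

X̄̄ = (200.5 + 206.3 + 199.4 + 201.1 + 201.1 + 204.0 + 200.3 + 200.8 + 202.4 + 202.6) / 10 = 2018.5000 / 10 = 201.8500
R̄ = (7.5 + 6.0 + 18.4 + 9.7 + 14.6 + 19.6 + 17.9 + 19.8 + 15.0 + 19.5) / 10 = 148.0000 / 10 = 14.8000
LCL = X̄̄ − A₂·R̄ = 201.8500 − 0.419 × 14.8000 = 195.6488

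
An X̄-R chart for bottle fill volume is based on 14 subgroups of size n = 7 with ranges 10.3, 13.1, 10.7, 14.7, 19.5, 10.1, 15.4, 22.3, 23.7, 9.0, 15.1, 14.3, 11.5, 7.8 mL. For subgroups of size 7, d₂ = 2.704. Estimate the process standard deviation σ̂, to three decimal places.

5.217

R̄ = (10.3 + 13.1 + 10.7 + 14.7 + 19.5 + 10.1 + 15.4 + 22.3 + 23.7 + 9.0 + 15.1 + 14.3 + 11.5 + 7.8) / 14 = 14.1071
σ̂ = R̄ / d₂ = 14.1071 / 2.704 = 5.2171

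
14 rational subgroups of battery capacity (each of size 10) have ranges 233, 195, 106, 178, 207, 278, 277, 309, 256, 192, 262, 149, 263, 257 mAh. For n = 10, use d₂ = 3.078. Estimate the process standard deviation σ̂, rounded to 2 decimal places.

73.38

R̄ = (233 + 195 + 106 + 178 + 207 + 278 + 277 + 309 + 256 + 192 + 262 + 149 + 263 + 257) / 14 = 225.8571
σ̂ = R̄ / d₂ = 225.8571 / 3.078 = 73.3779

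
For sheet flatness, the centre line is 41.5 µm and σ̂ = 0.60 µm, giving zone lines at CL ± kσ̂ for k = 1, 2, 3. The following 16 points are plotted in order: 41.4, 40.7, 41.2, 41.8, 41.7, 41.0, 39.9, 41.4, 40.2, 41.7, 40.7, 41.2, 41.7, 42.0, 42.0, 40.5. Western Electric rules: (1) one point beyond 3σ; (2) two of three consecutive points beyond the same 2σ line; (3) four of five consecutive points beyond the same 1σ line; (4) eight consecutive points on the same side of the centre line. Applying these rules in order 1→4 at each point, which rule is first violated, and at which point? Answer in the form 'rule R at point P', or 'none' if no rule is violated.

rule 2 at point 9

Zone of each point (C = within 1σ̂, B = 1σ̂–2σ̂, A = 2σ̂–3σ̂, * = beyond 3σ̂; sign = side of CL): 1:-C, 2:-B, 3:-C, 4:+C, 5:+C, 6:-C, 7:-A, 8:-C, 9:-A, 10:+C, 11:-B, 12:-C, 13:+C, 14:+C, 15:+C, 16:-B
Rule 2 (two of three consecutive points beyond the same 2σ limit) is satisfied at point 9.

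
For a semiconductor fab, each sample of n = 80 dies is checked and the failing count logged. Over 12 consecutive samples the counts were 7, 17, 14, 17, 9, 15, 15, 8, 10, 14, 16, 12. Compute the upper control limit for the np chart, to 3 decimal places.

p̄ = Σdᵢ / (k·n) = 154 / (12 × 80) = 0.16042
UCL = np̄ + 3·√(np̄(1−p̄)) = 12.8333 + 3 × √(12.8333×0.83958) = 12.8333 + 3 × 3.2825 = 22.6808

22.681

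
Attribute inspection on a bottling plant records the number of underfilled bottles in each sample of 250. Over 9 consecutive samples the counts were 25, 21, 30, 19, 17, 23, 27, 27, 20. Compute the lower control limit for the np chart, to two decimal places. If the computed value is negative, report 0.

p̄ = Σdᵢ / (k·n) = 209 / (9 × 250) = 0.09289
LCL = np̄ − 3·√(np̄(1−p̄)) = 23.2222 − 3 × 4.5897 = 9.4532

9.45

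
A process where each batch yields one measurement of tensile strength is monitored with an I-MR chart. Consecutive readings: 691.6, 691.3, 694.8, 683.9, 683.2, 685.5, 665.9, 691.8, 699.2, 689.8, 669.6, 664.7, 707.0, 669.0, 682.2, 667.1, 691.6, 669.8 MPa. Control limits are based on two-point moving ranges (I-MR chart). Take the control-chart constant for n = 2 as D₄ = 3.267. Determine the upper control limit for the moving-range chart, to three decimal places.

Moving ranges: 0.3, 3.5, 10.9, 0.7, 2.3, 19.6, 25.9, 7.4, 9.4, 20.2, 4.9, 42.3, 38.0, 13.2, 15.1, 24.5, 21.8; M̄R̄ = 260.0000 / 17 = 15.2941
UCL_MR = D₄·M̄R̄ = 3.267 × 15.2941 = 49.9659

49.966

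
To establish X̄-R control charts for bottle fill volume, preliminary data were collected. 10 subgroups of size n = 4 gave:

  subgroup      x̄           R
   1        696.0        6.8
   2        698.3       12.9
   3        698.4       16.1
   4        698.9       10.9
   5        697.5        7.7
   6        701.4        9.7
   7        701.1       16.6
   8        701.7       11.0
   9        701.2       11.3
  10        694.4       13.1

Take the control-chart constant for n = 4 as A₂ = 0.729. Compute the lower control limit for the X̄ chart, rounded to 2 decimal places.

X̄̄ = (696.0 + 698.3 + 698.4 + 698.9 + 697.5 + 701.4 + 701.1 + 701.7 + 701.2 + 694.4) / 10 = 6988.9000 / 10 = 698.8900
R̄ = (6.8 + 12.9 + 16.1 + 10.9 + 7.7 + 9.7 + 16.6 + 11.0 + 11.3 + 13.1) / 10 = 116.1000 / 10 = 11.6100
LCL = X̄̄ − A₂·R̄ = 698.8900 − 0.729 × 11.6100 = 690.4263

690.43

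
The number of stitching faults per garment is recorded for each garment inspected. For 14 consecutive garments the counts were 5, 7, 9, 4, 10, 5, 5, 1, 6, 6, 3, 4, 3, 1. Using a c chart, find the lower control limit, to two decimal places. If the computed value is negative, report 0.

0.00

c̄ = (5 + 7 + 9 + 4 + 10 + 5 + 5 + 1 + 6 + 6 + 3 + 4 + 3 + 1) / 14 = 69 / 14 = 4.9286
LCL = c̄ − 3√c̄ = 4.9286 − 3 × 2.2200 = -1.7315 → 0 (cannot be negative)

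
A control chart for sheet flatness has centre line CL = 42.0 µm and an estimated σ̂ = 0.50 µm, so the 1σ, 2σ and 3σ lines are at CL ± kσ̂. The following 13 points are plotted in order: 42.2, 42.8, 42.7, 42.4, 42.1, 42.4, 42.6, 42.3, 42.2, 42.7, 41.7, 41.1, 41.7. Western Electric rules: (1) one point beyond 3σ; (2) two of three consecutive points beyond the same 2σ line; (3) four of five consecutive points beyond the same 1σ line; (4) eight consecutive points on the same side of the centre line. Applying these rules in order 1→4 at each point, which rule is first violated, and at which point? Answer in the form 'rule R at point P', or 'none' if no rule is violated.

Zone of each point (C = within 1σ̂, B = 1σ̂–2σ̂, A = 2σ̂–3σ̂, * = beyond 3σ̂; sign = side of CL): 1:+C, 2:+B, 3:+B, 4:+C, 5:+C, 6:+C, 7:+B, 8:+C, 9:+C, 10:+B, 11:-C, 12:-B, 13:-C
Rule 4 (eight consecutive points on the same side of the centre line) is satisfied at point 8.

rule 4 at point 8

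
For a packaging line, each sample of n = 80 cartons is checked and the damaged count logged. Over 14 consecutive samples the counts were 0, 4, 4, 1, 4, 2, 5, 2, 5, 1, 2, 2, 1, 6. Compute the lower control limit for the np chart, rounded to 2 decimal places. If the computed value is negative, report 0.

p̄ = Σdᵢ / (k·n) = 39 / (14 × 80) = 0.03482
LCL = np̄ − 3·√(np̄(1−p̄)) = 2.7857 − 3 × 1.6397 = -2.1335 → 0 (negative, so LCL = 0)

0.00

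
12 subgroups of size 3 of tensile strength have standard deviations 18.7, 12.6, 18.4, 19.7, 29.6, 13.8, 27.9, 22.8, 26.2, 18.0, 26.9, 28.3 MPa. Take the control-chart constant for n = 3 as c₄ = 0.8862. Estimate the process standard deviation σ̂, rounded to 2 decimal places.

s̄ = (18.7 + 12.6 + 18.4 + 19.7 + 29.6 + 13.8 + 27.9 + 22.8 + 26.2 + 18.0 + 26.9 + 28.3) / 12 = 21.9083
σ̂ = s̄ / c₄ = 21.9083 / 0.8862 = 24.7217

24.72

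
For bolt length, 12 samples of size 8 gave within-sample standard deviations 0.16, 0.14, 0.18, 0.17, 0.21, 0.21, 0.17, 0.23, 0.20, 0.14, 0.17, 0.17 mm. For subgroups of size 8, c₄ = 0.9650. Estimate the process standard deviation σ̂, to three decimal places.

s̄ = (0.16 + 0.14 + 0.18 + 0.17 + 0.21 + 0.21 + 0.17 + 0.23 + 0.20 + 0.14 + 0.17 + 0.17) / 12 = 0.1792
σ̂ = s̄ / c₄ = 0.1792 / 0.9650 = 0.1857

0.186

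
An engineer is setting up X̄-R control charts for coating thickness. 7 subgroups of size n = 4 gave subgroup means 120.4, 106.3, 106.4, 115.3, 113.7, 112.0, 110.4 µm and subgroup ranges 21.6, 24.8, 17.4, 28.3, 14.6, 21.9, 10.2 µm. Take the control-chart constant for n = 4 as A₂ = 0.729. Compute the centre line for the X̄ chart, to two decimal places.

112.07

X̄̄ = (120.4 + 106.3 + 106.4 + 115.3 + 113.7 + 112.0 + 110.4) / 7 = 784.5000 / 7 = 112.0714
CL = X̄̄ = 112.0714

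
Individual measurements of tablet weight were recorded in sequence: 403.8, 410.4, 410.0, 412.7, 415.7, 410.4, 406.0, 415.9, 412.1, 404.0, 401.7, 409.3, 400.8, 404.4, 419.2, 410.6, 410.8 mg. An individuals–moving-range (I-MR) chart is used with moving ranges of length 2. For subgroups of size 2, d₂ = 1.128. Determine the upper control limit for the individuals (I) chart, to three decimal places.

X̄ = (403.8 + 410.4 + 410.0 + 412.7 + 415.7 + 410.4 + 406.0 + 415.9 + 412.1 + 404.0 + 401.7 + 409.3 + 400.8 + 404.4 + 419.2 + 410.6 + 410.8) / 17 = 409.2824
Moving ranges: 6.6, 0.4, 2.7, 3.0, 5.3, 4.4, 9.9, 3.8, 8.1, 2.3, 7.6, 8.5, 3.6, 14.8, 8.6, 0.2; M̄R̄ = 89.8000 / 16 = 5.6125
UCL = X̄ + 3·M̄R̄/d₂ = 409.2824 + 3 × 5.6125 / 1.128 = 424.2092

424.209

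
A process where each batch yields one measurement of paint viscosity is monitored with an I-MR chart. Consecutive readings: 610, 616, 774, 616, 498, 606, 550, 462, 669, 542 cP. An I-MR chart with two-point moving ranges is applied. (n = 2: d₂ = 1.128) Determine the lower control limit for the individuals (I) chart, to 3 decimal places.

291.109

X̄ = (610 + 616 + 774 + 616 + 498 + 606 + 550 + 462 + 669 + 542) / 10 = 594.3000
Moving ranges: 6, 158, 158, 118, 108, 56, 88, 207, 127; M̄R̄ = 1026.0000 / 9 = 114.0000
LCL = X̄ − 3·M̄R̄/d₂ = 594.3000 − 3 × 114.0000 / 1.128 = 291.1085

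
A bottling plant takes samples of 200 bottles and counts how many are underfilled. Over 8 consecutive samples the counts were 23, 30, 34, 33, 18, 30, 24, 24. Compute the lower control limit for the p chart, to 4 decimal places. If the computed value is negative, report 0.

0.0625

p̄ = Σdᵢ / (k·n) = 216 / (8 × 200) = 0.13500
LCL = p̄ − 3·√(p̄(1−p̄)/n) = 0.13500 − 3 × 0.02416 = 0.06251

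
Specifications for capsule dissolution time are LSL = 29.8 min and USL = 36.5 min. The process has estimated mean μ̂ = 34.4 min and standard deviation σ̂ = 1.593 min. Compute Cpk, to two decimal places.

0.44

Cpu = (USL − μ̂) / (3σ̂) = (36.5 − 34.4) / (3 × 1.593) = 0.4394; Cpl = (μ̂ − LSL) / (3σ̂) = (34.4 − 29.8) / (3 × 1.593) = 0.9625; Cpk = min(Cpu, Cpl) = 0.4394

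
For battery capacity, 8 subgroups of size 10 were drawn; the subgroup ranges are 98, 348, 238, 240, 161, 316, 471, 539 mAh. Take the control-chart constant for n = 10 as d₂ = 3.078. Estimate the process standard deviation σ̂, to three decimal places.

97.913

R̄ = (98 + 348 + 238 + 240 + 161 + 316 + 471 + 539) / 8 = 301.3750
σ̂ = R̄ / d₂ = 301.3750 / 3.078 = 97.9126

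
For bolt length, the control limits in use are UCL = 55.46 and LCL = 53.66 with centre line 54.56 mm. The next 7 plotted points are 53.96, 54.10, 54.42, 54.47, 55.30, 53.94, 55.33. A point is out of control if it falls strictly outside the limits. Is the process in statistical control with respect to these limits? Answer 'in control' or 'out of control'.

in control

All 7 points lie within [53.66, 55.46].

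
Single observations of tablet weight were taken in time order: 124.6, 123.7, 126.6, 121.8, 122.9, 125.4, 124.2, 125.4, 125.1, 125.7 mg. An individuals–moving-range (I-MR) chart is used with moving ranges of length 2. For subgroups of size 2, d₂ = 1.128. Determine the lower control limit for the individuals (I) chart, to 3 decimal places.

X̄ = (124.6 + 123.7 + 126.6 + 121.8 + 122.9 + 125.4 + 124.2 + 125.4 + 125.1 + 125.7) / 10 = 124.5400
Moving ranges: 0.9, 2.9, 4.8, 1.1, 2.5, 1.2, 1.2, 0.3, 0.6; M̄R̄ = 15.5000 / 9 = 1.7222
LCL = X̄ − 3·M̄R̄/d₂ = 124.5400 − 3 × 1.7222 / 1.128 = 119.9596

119.960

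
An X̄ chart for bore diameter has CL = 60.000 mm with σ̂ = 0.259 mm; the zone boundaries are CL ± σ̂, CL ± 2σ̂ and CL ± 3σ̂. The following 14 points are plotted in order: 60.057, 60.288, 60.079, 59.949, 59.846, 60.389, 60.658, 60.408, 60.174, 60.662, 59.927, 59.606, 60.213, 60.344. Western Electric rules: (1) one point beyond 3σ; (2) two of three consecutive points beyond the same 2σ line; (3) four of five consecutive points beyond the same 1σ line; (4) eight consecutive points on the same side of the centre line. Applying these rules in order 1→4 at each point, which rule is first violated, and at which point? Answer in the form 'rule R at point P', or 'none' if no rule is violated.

rule 3 at point 10

Zone of each point (C = within 1σ̂, B = 1σ̂–2σ̂, A = 2σ̂–3σ̂, * = beyond 3σ̂; sign = side of CL): 1:+C, 2:+B, 3:+C, 4:-C, 5:-C, 6:+B, 7:+A, 8:+B, 9:+C, 10:+A, 11:-C, 12:-B, 13:+C, 14:+B
Rule 3 (four of five consecutive points beyond the same 1σ limit) is satisfied at point 10.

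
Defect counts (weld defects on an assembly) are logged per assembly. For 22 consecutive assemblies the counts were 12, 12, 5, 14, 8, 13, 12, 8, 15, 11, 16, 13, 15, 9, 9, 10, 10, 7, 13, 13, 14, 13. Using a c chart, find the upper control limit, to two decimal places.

21.61

c̄ = (12 + 12 + 5 + 14 + 8 + 13 + 12 + 8 + 15 + 11 + 16 + 13 + 15 + 9 + 9 + 10 + 10 + 7 + 13 + 13 + 14 + 13) / 22 = 252 / 22 = 11.4545
UCL = c̄ + 3√c̄ = 11.4545 + 3 × √11.4545 = 11.4545 + 3 × 3.3845 = 21.6079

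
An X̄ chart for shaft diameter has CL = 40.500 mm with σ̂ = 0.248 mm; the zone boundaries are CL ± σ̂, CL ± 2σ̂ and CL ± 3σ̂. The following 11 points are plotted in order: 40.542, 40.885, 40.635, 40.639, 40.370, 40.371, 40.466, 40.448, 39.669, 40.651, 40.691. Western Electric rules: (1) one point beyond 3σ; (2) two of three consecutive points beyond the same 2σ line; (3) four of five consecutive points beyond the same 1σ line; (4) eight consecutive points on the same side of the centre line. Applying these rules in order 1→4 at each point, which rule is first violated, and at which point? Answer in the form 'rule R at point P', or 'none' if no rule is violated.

Zone of each point (C = within 1σ̂, B = 1σ̂–2σ̂, A = 2σ̂–3σ̂, * = beyond 3σ̂; sign = side of CL): 1:+C, 2:+B, 3:+C, 4:+C, 5:-C, 6:-C, 7:-C, 8:-C, 9:-*, 10:+C, 11:+C
Rule 1 (one point beyond the 3σ limits) is satisfied at point 9.

rule 1 at point 9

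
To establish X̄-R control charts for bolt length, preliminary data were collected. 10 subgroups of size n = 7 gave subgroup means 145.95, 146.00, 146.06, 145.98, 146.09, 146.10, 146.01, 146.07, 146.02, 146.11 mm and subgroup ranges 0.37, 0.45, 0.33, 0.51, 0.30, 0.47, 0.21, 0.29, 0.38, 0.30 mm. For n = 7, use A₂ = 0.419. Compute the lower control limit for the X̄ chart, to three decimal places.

145.888

X̄̄ = (145.95 + 146.00 + 146.06 + 145.98 + 146.09 + 146.10 + 146.01 + 146.07 + 146.02 + 146.11) / 10 = 1460.3900 / 10 = 146.0390
R̄ = (0.37 + 0.45 + 0.33 + 0.51 + 0.30 + 0.47 + 0.21 + 0.29 + 0.38 + 0.30) / 10 = 3.6100 / 10 = 0.3610
LCL = X̄̄ − A₂·R̄ = 146.0390 − 0.419 × 0.3610 = 145.8877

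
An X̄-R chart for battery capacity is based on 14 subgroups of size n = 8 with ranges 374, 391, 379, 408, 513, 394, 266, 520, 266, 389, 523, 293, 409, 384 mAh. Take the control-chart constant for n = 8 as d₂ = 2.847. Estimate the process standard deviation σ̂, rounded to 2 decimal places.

138.22

R̄ = (374 + 391 + 379 + 408 + 513 + 394 + 266 + 520 + 266 + 389 + 523 + 293 + 409 + 384) / 14 = 393.5000
σ̂ = R̄ / d₂ = 393.5000 / 2.847 = 138.2157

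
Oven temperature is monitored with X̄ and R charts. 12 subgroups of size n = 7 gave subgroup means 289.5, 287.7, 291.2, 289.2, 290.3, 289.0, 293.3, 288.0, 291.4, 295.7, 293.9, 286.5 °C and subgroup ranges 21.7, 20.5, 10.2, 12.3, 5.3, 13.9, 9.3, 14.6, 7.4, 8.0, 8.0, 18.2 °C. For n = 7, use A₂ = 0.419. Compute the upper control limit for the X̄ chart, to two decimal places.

295.69

X̄̄ = (289.5 + 287.7 + 291.2 + 289.2 + 290.3 + 289.0 + 293.3 + 288.0 + 291.4 + 295.7 + 293.9 + 286.5) / 12 = 3485.7000 / 12 = 290.4750
R̄ = (21.7 + 20.5 + 10.2 + 12.3 + 5.3 + 13.9 + 9.3 + 14.6 + 7.4 + 8.0 + 8.0 + 18.2) / 12 = 149.4000 / 12 = 12.4500
UCL = X̄̄ + A₂·R̄ = 290.4750 + 0.419 × 12.4500 = 295.6915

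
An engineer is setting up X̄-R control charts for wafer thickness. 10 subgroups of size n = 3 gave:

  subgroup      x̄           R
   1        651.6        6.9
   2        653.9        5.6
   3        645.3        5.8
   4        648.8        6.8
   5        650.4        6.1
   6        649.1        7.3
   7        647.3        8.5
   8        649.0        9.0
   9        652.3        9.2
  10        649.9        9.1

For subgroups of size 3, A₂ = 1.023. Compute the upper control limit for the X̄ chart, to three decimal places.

657.361

X̄̄ = (651.6 + 653.9 + 645.3 + 648.8 + 650.4 + 649.1 + 647.3 + 649.0 + 652.3 + 649.9) / 10 = 6497.6000 / 10 = 649.7600
R̄ = (6.9 + 5.6 + 5.8 + 6.8 + 6.1 + 7.3 + 8.5 + 9.0 + 9.2 + 9.1) / 10 = 74.3000 / 10 = 7.4300
UCL = X̄̄ + A₂·R̄ = 649.7600 + 1.023 × 7.4300 = 657.3609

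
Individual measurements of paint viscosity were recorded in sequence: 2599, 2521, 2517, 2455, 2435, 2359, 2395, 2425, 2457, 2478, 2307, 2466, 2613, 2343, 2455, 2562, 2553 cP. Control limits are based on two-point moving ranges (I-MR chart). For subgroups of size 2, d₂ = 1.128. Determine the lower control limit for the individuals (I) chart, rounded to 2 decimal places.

X̄ = (2599 + 2521 + 2517 + 2455 + 2435 + 2359 + 2395 + 2425 + 2457 + 2478 + 2307 + 2466 + 2613 + 2343 + 2455 + 2562 + 2553) / 17 = 2467.0588
Moving ranges: 78, 4, 62, 20, 76, 36, 30, 32, 21, 171, 159, 147, 270, 112, 107, 9; M̄R̄ = 1334.0000 / 16 = 83.3750
LCL = X̄ − 3·M̄R̄/d₂ = 2467.0588 − 3 × 83.3750 / 1.128 = 2245.3168

2245.32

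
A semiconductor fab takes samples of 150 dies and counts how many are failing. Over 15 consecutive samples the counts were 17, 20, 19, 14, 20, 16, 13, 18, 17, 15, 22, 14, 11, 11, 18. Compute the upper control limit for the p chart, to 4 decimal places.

0.1852

p̄ = Σdᵢ / (k·n) = 245 / (15 × 150) = 0.10889
UCL = p̄ + 3·√(p̄(1−p̄)/n) = 0.10889 + 3 × √(0.10889×0.89111/150) = 0.10889 + 3 × 0.02543 = 0.18519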